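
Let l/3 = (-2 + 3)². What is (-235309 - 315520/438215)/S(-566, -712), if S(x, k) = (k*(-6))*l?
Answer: -2291472199/124803632 ≈ -18.361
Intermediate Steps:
l = 3 (l = 3*(-2 + 3)² = 3*1² = 3*1 = 3)
S(x, k) = -18*k (S(x, k) = (k*(-6))*3 = -6*k*3 = -18*k)
(-235309 - 315520/438215)/S(-566, -712) = (-235309 - 315520/438215)/((-18*(-712))) = (-235309 - 315520*1/438215)/12816 = (-235309 - 63104/87643)*(1/12816) = -20623249791/87643*1/12816 = -2291472199/124803632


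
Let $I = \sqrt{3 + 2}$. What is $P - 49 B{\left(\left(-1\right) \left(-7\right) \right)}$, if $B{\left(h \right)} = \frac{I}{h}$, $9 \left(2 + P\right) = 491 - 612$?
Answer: $- \frac{139}{9} - 7 \sqrt{5} \approx -31.097$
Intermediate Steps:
$I = \sqrt{5} \approx 2.2361$
$P = - \frac{139}{9}$ ($P = -2 + \frac{491 - 612}{9} = -2 + \frac{1}{9} \left(-121\right) = -2 - \frac{121}{9} = - \frac{139}{9} \approx -15.444$)
$B{\left(h \right)} = \frac{\sqrt{5}}{h}$
$P - 49 B{\left(\left(-1\right) \left(-7\right) \right)} = - \frac{139}{9} - 49 \frac{\sqrt{5}}{\left(-1\right) \left(-7\right)} = - \frac{139}{9} - 49 \frac{\sqrt{5}}{7} = - \frac{139}{9} - 7 \sqrt{5}$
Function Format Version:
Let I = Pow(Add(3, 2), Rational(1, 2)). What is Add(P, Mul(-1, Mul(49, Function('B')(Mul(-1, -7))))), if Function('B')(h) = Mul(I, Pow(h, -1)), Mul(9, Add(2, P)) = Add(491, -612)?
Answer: Add(Rational(-139, 9), Mul(-7, Pow(5, Rational(1, 2)))) ≈ -31.097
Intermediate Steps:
I = Pow(5, Rational(1, 2)) ≈ 2.2361
P = Rational(-139, 9) (P = Add(-2, Mul(Rational(1, 9), Add(491, -612))) = Add(-2, Mul(Rational(1, 9), -121)) = Add(-2, Rational(-121, 9)) = Rational(-139, 9) ≈ -15.444)
Function('B')(h) = Mul(Pow(5, Rational(1, 2)), Pow(h, -1))
Add(P, Mul(-1, Mul(49, Function('B')(Mul(-1, -7))))) = Add(Rational(-139, 9), Mul(-1, Mul(49, Mul(Pow(5, Rational(1, 2)), Pow(Mul(-1, -7), -1))))) = Add(Rational(-139, 9), Mul(-1, Mul(49, Mul(Pow(5, Rational(1, 2)), Pow(7, -1))))) = Add(Rational(-139, 9), Mul(-1, Mul(49, Mul(Pow(5, Rational(1, 2)), Rational(1, 7))))) = Add(Rational(-139, 9), Mul(-1, Mul(49, Mul(Rational(1, 7), Pow(5, Rational(1, 2)))))) = Add(Rational(-139, 9), Mul(-1, Mul(7, Pow(5, Rational(1, 2))))) = Add(Rational(-139, 9), Mul(-7, Pow(5, Rational(1, 2))))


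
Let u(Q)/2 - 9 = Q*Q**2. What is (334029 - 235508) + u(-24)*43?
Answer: -1089569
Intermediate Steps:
u(Q) = 18 + 2*Q**3 (u(Q) = 18 + 2*(Q*Q**2) = 18 + 2*Q**3)
(334029 - 235508) + u(-24)*43 = (334029 - 235508) + (18 + 2*(-24)**3)*43 = 98521 + (18 + 2*(-13824))*43 = 98521 + (18 - 27648)*43 = 98521 - 27630*43 = 98521 - 1188090 = -1089569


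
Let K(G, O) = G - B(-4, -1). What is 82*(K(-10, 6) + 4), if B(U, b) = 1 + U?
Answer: -246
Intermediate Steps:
K(G, O) = 3 + G (K(G, O) = G - (1 - 4) = G - 1*(-3) = G + 3 = 3 + G)
82*(K(-10, 6) + 4) = 82*((3 - 10) + 4) = 82*(-7 + 4) = 82*(-3) = -246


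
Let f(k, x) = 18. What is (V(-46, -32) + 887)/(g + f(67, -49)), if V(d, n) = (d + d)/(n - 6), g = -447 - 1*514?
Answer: -16899/17917 ≈ -0.94318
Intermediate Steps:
g = -961 (g = -447 - 514 = -961)
V(d, n) = 2*d/(-6 + n) (V(d, n) = (2*d)/(-6 + n) = 2*d/(-6 + n))
(V(-46, -32) + 887)/(g + f(67, -49)) = (2*(-46)/(-6 - 32) + 887)/(-961 + 18) = (2*(-46)/(-38) + 887)/(-943) = (2*(-46)*(-1/38) + 887)*(-1/943) = (46/19 + 887)*(-1/943) = (16899/19)*(-1/943) = -16899/17917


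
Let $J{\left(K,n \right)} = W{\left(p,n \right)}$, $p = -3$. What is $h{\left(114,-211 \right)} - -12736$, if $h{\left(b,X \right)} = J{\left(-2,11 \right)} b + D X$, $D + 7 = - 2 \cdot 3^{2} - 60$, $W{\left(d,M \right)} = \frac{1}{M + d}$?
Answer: $\frac{122741}{4} \approx 30685.0$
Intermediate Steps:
$D = -85$ ($D = -7 - \left(60 + 2 \cdot 3^{2}\right) = -7 - 78 = -85$)
$J{\left(K,n \right)} = \frac{1}{-3 + n}$ ($J{\left(K,n \right)} = \frac{1}{n - 3} = \frac{1}{-3 + n}$)
$h{\left(b,X \right)} = - 85 X + \frac{b}{8}$ ($h{\left(b,X \right)} = \frac{b}{-3 + 11} - 85 X = \frac{b}{8} - 85 X = - 85 X + \frac{b}{8}$)
$h{\left(114,-211 \right)} - -12736 = \left(\left(-85\right) \left(-211\right) + \frac{1}{8} \cdot 114\right) - -12736 = \left(17935 + \frac{57}{4}\right) + 12736 = \frac{71797}{4} + 12736 = \frac{122741}{4}$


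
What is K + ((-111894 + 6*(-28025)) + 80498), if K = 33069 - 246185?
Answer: -412662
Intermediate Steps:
K = -213116
K + ((-111894 + 6*(-28025)) + 80498) = -213116 + ((-111894 + 6*(-28025)) + 80498) = -213116 + ((-111894 - 168150) + 80498) = -213116 + (-280044 + 80498) = -213116 - 199546 = -412662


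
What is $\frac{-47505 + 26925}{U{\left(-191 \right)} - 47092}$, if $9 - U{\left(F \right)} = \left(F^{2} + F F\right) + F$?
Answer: $\frac{210}{1223} \approx 0.17171$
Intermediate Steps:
$U{\left(F \right)} = 9 - F - 2 F^{2}$ ($U{\left(F \right)} = 9 - \left(\left(F^{2} + F F\right) + F\right) = 9 - \left(\left(F^{2} + F^{2}\right) + F\right) = 9 - \left(2 F^{2} + F\right) = 9 - \left(F + 2 F^{2}\right) = 9 - F - 2 F^{2}$)
$\frac{-47505 + 26925}{U{\left(-191 \right)} - 47092} = \frac{-47505 + 26925}{\left(9 - -191 - 2 \left(-191\right)^{2}\right) - 47092} = - \frac{20580}{\left(9 + 191 - 72962\right) - 47092} = - \frac{20580}{-72762 - 47092} = - \frac{20580}{-119854} = \left(-20580\right) \left(- \frac{1}{119854}\right) = \frac{210}{1223}$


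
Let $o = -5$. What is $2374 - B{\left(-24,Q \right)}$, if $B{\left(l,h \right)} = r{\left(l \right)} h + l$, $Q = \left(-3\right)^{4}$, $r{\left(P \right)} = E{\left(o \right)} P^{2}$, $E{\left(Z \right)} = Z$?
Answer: $235678$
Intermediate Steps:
$r{\left(P \right)} = - 5 P^{2}$
$Q = 81$
$B{\left(l,h \right)} = l - 5 h l^{2}$ ($B{\left(l,h \right)} = - 5 l^{2} h + l = - 5 h l^{2} + l = l - 5 h l^{2}$)
$2374 - B{\left(-24,Q \right)} = 2374 - - 24 \left(1 - 405 \left(-24\right)\right) = 2374 - - 24 \left(1 + 9720\right) = 2374 - \left(-24\right) 9721 = 2374 - -233304 = 2374 + 233304 = 235678$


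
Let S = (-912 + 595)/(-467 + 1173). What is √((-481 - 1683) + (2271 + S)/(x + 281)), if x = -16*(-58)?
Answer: I*√1575223533758238/853554 ≈ 46.499*I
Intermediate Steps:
x = 928
S = -317/706 ≈ -0.44901
√((-481 - 1683) + (2271 + S)/(x + 281)) = √((-481 - 1683) + (2271 - 317/706)/(928 + 281)) = √(-2164 + (1603009/706)/1209) = √(-2164 + (1603009/706)*(1/1209)) = √(-2164 + 1603009/853554) = √(-1845487847/853554) = I*√1575223533758238/853554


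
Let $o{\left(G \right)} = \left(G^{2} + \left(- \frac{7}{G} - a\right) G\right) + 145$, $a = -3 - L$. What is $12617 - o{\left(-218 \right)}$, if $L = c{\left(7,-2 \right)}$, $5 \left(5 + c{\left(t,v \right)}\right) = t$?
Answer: $- \frac{175879}{5} \approx -35176.0$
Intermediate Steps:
$c{\left(t,v \right)} = -5 + \frac{t}{5}$
$L = - \frac{18}{5}$ ($L = -5 + \frac{1}{5} \cdot 7 = -5 + \frac{7}{5} = - \frac{18}{5} \approx -3.6$)
$a = \frac{3}{5}$ ($a = -3 - - \frac{18}{5} = -3 + \frac{18}{5} = \frac{3}{5} \approx 0.6$)
$o{\left(G \right)} = 145 + G^{2} + G \left(- \frac{3}{5} - \frac{7}{G}\right)$ ($o{\left(G \right)} = \left(G^{2} + \left(- \frac{7}{G} - \frac{3}{5}\right) G\right) + 145 = \left(G^{2} + \left(- \frac{3}{5} - \frac{7}{G}\right) G\right) + 145 = \left(G^{2} + G \left(- \frac{3}{5} - \frac{7}{G}\right)\right) + 145 = 145 + G^{2} + G \left(- \frac{3}{5} - \frac{7}{G}\right)$)
$12617 - o{\left(-218 \right)} = 12617 - \left(138 + \left(-218\right)^{2} - - \frac{654}{5}\right) = 12617 - \left(138 + 47524 + \frac{654}{5}\right) = 12617 - \frac{238964}{5} = - \frac{175879}{5}$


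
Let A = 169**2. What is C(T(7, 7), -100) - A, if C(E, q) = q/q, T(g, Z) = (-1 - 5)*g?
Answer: -28560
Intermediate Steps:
T(g, Z) = -6*g
A = 28561
C(E, q) = 1
C(T(7, 7), -100) - A = 1 - 1*28561 = 1 - 28561 = -28560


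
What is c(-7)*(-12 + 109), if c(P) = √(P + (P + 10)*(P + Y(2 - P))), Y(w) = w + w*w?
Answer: 1067*√2 ≈ 1509.0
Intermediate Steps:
Y(w) = w + w²
c(P) = √(P + (10 + P)*(P + (2 - P)*(3 - P))) (c(P) = √(P + (P + 10)*(P + (2 - P)*(1 + (2 - P)))) = √(P + (10 + P)*(P + (2 - P)*(3 - P))))
c(-7)*(-12 + 109) = √(60 + (-7)³ - 33*(-7) + 6*(-7)²)*(-12 + 109) = √(60 - 343 + 231 + 6*49)*97 = √(60 - 343 + 231 + 294)*97 = √242*97 = (11*√2)*97 = 1067*√2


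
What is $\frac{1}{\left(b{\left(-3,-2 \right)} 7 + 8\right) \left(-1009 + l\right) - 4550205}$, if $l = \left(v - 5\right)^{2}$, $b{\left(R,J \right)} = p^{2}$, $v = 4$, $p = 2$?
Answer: $- \frac{1}{4586493} \approx -2.1803 \cdot 10^{-7}$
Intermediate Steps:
$b{\left(R,J \right)} = 4$ ($b{\left(R,J \right)} = 2^{2} = 4$)
$l = 1$ ($l = \left(4 - 5\right)^{2} = \left(-1\right)^{2} = 1$)
$\frac{1}{\left(b{\left(-3,-2 \right)} 7 + 8\right) \left(-1009 + l\right) - 4550205} = \frac{1}{\left(4 \cdot 7 + 8\right) \left(-1009 + 1\right) - 4550205} = \frac{1}{\left(28 + 8\right) \left(-1008\right) - 4550205} = \frac{1}{36 \left(-1008\right) - 4550205} = \frac{1}{-36288 - 4550205} = \frac{1}{-4586493} = - \frac{1}{4586493}$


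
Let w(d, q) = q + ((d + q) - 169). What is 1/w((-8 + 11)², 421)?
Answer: 1/682 ≈ 0.0014663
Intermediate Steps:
w(d, q) = -169 + d + 2*q (w(d, q) = q + (-169 + d + q) = -169 + d + 2*q)
1/w((-8 + 11)², 421) = 1/(-169 + (-8 + 11)² + 2*421) = 1/(-169 + 3² + 842) = 1/(-169 + 9 + 842) = 1/682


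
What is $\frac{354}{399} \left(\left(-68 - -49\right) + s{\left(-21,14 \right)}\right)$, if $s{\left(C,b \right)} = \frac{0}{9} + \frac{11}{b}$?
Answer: $- \frac{15045}{931} \approx -16.16$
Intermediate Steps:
$s{\left(C,b \right)} = \frac{11}{b}$ ($s{\left(C,b \right)} = 0 \cdot \frac{1}{9} + \frac{11}{b} = 0 + \frac{11}{b} = \frac{11}{b}$)
$\frac{354}{399} \left(\left(-68 - -49\right) + s{\left(-21,14 \right)}\right) = \frac{354}{399} \left(\left(-68 - -49\right) + \frac{11}{14}\right) = 354 \cdot \frac{1}{399} \left(\left(-68 + 49\right) + 11 \cdot \frac{1}{14}\right) = \frac{118 \left(-19 + \frac{11}{14}\right)}{133} = \frac{118}{133} \left(- \frac{255}{14}\right) = - \frac{15045}{931}$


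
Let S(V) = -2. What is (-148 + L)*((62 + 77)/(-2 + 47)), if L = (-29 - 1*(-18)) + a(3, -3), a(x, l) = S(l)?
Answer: -22379/45 ≈ -497.31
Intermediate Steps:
a(x, l) = -2
L = -13 (L = (-29 - 1*(-18)) - 2 = (-29 + 18) - 2 = -11 - 2 = -13)
(-148 + L)*((62 + 77)/(-2 + 47)) = (-148 - 13)*((62 + 77)/(-2 + 47)) = -22379/45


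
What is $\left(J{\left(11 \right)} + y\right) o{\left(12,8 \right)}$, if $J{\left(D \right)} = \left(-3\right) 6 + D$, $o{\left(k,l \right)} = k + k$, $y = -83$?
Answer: $-2160$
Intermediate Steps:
$o{\left(k,l \right)} = 2 k$
$J{\left(D \right)} = -18 + D$
$\left(J{\left(11 \right)} + y\right) o{\left(12,8 \right)} = \left(\left(-18 + 11\right) - 83\right) 2 \cdot 12 = \left(-7 - 83\right) 24 = \left(-90\right) 24 = -2160$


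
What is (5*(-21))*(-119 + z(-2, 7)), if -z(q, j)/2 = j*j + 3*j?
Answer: 27195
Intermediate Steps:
z(q, j) = -6*j - 2*j**2 (z(q, j) = -2*(j*j + 3*j) = -2*(j**2 + 3*j) = -6*j - 2*j**2)
(5*(-21))*(-119 + z(-2, 7)) = (5*(-21))*(-119 - 2*7*(3 + 7)) = -105*(-119 - 2*7*10) = -105*(-119 - 140) = -105*(-259) = 27195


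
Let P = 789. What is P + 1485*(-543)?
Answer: -805566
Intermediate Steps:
P + 1485*(-543) = 789 + 1485*(-543) = 789 - 806355 = -805566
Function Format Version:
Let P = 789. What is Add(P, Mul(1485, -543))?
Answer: -805566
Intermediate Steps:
Add(P, Mul(1485, -543)) = Add(789, Mul(1485, -543)) = Add(789, -806355) = -805566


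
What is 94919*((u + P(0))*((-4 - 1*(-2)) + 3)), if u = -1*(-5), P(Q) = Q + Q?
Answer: 474595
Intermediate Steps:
P(Q) = 2*Q
u = 5
94919*((u + P(0))*((-4 - 1*(-2)) + 3)) = 94919*((5 + 2*0)*((-4 - 1*(-2)) + 3)) = 94919*((5 + 0)*((-4 + 2) + 3)) = 94919*(5*(-2 + 3)) = 94919*(5*1) = 94919*5 = 474595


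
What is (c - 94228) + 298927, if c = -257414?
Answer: -52715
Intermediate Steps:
(c - 94228) + 298927 = (-257414 - 94228) + 298927 = -351642 + 298927 = -52715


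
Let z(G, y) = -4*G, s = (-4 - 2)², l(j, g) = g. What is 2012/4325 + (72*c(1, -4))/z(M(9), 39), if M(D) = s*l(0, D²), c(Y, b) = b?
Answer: 171622/350325 ≈ 0.48989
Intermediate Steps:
s = 36 (s = (-6)² = 36)
M(D) = 36*D²
2012/4325 + (72*c(1, -4))/z(M(9), 39) = 2012/4325 + (72*(-4))/((-144*9²)) = 2012*(1/4325) - 288/((-144*81)) = 2012/4325 - 288/((-4*2916)) = 2012/4325 - 288/(-11664) = 2012/4325 - 288*(-1/11664) = 2012/4325 + 2/81 = 171622/350325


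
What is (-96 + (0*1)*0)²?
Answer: 9216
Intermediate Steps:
(-96 + (0*1)*0)² = (-96 + 0*0)² = (-96 + 0)² = (-96)² = 9216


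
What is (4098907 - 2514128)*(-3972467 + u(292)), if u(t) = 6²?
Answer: -6295425227749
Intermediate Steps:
u(t) = 36
(4098907 - 2514128)*(-3972467 + u(292)) = (4098907 - 2514128)*(-3972467 + 36) = 1584779*(-3972431) = -6295425227749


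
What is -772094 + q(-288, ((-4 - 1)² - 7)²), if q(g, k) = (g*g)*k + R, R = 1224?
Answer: 26102986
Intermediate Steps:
q(g, k) = 1224 + k*g² (q(g, k) = (g*g)*k + 1224 = g²*k + 1224 = k*g² + 1224 = 1224 + k*g²)
-772094 + q(-288, ((-4 - 1)² - 7)²) = -772094 + (1224 + ((-4 - 1)² - 7)²*(-288)²) = -772094 + (1224 + ((-5)² - 7)²*82944) = -772094 + (1224 + (25 - 7)²*82944) = -772094 + (1224 + 18²*82944) = -772094 + (1224 + 324*82944) = -772094 + (1224 + 26873856) = -772094 + 26875080 = 26102986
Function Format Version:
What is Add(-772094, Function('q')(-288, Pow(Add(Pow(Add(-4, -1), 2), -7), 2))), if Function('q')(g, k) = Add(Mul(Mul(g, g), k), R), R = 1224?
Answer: 26102986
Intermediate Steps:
Function('q')(g, k) = Add(1224, Mul(k, Pow(g, 2))) (Function('q')(g, k) = Add(Mul(Mul(g, g), k), 1224) = Add(Mul(Pow(g, 2), k), 1224) = Add(Mul(k, Pow(g, 2)), 1224) = Add(1224, Mul(k, Pow(g, 2))))
Add(-772094, Function('q')(-288, Pow(Add(Pow(Add(-4, -1), 2), -7), 2))) = Add(-772094, Add(1224, Mul(Pow(Add(Pow(Add(-4, -1), 2), -7), 2), Pow(-288, 2)))) = Add(-772094, Add(1224, Mul(Pow(Add(Pow(-5, 2), -7), 2), 82944))) = Add(-772094, Add(1224, Mul(Pow(Add(25, -7), 2), 82944))) = Add(-772094, Add(1224, Mul(Pow(18, 2), 82944))) = Add(-772094, Add(1224, Mul(324, 82944))) = Add(-772094, Add(1224, 26873856)) = Add(-772094, 26875080) = 26102986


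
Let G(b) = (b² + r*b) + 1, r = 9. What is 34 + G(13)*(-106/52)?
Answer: -14327/26 ≈ -551.04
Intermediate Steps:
G(b) = 1 + b² + 9*b (G(b) = (b² + 9*b) + 1 = 1 + b² + 9*b)
34 + G(13)*(-106/52) = 34 + (1 + 13² + 9*13)*(-106/52) = 34 + (1 + 169 + 117)*(-106*1/52) = 34 + 287*(-53/26) = 34 - 15211/26 = -14327/26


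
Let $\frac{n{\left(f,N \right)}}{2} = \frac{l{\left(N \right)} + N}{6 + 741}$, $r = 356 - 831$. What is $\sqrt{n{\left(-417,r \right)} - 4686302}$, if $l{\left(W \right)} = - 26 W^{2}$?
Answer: $\frac{2 i \sqrt{72882321663}}{249} \approx 2168.4 i$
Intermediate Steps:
$r = -475$ ($r = 356 - 831 = -475$)
$n{\left(f,N \right)} = - \frac{52 N^{2}}{747} + \frac{2 N}{747}$ ($n{\left(f,N \right)} = 2 \frac{- 26 N^{2} + N}{6 + 741} = 2 \frac{N - 26 N^{2}}{747} = 2 \left(N - 26 N^{2}\right) \frac{1}{747} = 2 \left(- \frac{26 N^{2}}{747} + \frac{N}{747}\right) = - \frac{52 N^{2}}{747} + \frac{2 N}{747}$)
$\sqrt{n{\left(-417,r \right)} - 4686302} = \sqrt{\frac{2}{747} \left(-475\right) \left(1 - -12350\right) - 4686302} = \sqrt{\frac{2}{747} \left(-475\right) \left(1 + 12350\right) - 4686302} = \sqrt{\frac{2}{747} \left(-475\right) 12351 - 4686302} = \sqrt{- \frac{3911150}{249} - 4686302} = \sqrt{- \frac{1170800348}{249}} = \frac{2 i \sqrt{72882321663}}{249}$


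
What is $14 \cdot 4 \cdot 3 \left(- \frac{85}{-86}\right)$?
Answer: $\frac{7140}{43} \approx 166.05$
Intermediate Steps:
$14 \cdot 4 \cdot 3 \left(- \frac{85}{-86}\right) = 14 \cdot 12 \left(\left(-85\right) \left(- \frac{1}{86}\right)\right) = 168 \cdot \frac{85}{86} = \frac{7140}{43}$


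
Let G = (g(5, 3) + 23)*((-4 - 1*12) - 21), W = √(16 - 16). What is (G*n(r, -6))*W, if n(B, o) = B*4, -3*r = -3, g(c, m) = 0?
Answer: 0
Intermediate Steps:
r = 1 (r = -⅓*(-3) = 1)
n(B, o) = 4*B
W = 0 (W = √0 = 0)
G = -851 (G = (0 + 23)*((-4 - 1*12) - 21) = 23*((-4 - 12) - 21) = 23*(-16 - 21) = 23*(-37) = -851)
(G*n(r, -6))*W = -3404*0 = 0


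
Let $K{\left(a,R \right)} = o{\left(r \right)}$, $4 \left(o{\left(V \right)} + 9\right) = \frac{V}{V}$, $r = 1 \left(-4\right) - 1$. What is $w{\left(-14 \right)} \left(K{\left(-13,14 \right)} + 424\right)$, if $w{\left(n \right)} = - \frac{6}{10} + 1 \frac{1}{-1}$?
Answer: $- \frac{3322}{5} \approx -664.4$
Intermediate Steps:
$r = -5$ ($r = -4 - 1 = -5$)
$o{\left(V \right)} = - \frac{35}{4}$ ($o{\left(V \right)} = -9 + \frac{V \frac{1}{V}}{4} = -9 + \frac{1}{4} \cdot 1 = -9 + \frac{1}{4} = - \frac{35}{4}$)
$w{\left(n \right)} = - \frac{8}{5}$ ($w{\left(n \right)} = \left(-6\right) \frac{1}{10} + 1 \left(-1\right) = - \frac{3}{5} - 1 = - \frac{8}{5}$)
$K{\left(a,R \right)} = - \frac{35}{4}$
$w{\left(-14 \right)} \left(K{\left(-13,14 \right)} + 424\right) = - \frac{8 \left(- \frac{35}{4} + 424\right)}{5} = \left(- \frac{8}{5}\right) \frac{1661}{4} = - \frac{3322}{5}$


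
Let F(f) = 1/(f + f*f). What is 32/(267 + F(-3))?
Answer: 192/1603 ≈ 0.11978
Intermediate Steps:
F(f) = 1/(f + f²)
32/(267 + F(-3)) = 32/(267 + 1/((-3)*(1 - 3))) = 32/(267 - ⅓/(-2)) = 32/(267 - ⅓*(-½)) = 32/(267 + ⅙) = 32/(1603/6) = (6/1603)*32 = 192/1603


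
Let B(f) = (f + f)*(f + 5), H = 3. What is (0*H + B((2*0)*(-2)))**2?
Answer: 0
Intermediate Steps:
B(f) = 2*f*(5 + f) (B(f) = (2*f)*(5 + f) = 2*f*(5 + f))
(0*H + B((2*0)*(-2)))**2 = (0*3 + 2*((2*0)*(-2))*(5 + (2*0)*(-2)))**2 = (0 + 2*(0*(-2))*(5 + 0*(-2)))**2 = (0 + 2*0*(5 + 0))**2 = (0 + 2*0*5)**2 = (0 + 0)**2 = 0**2 = 0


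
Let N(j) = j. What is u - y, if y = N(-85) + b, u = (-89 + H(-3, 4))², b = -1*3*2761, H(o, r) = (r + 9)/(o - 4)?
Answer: 814528/49 ≈ 16623.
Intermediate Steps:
H(o, r) = (9 + r)/(-4 + o)
b = -8283 (b = -3*2761 = -8283)
u = 404496/49 (u = (-89 + (9 + 4)/(-4 - 3))² = (-89 + 13/(-7))² = (-89 - ⅐*13)² = (-89 - 13/7)² = (-636/7)² = 404496/49 ≈ 8255.0)
y = -8368 (y = -85 - 8283 = -8368)
u - y = 404496/49 - 1*(-8368) = 404496/49 + 8368 = 814528/49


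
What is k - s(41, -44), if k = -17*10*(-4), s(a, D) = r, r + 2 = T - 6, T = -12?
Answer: 700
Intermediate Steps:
r = -20 (r = -2 + (-12 - 6) = -2 - 18 = -20)
s(a, D) = -20
k = 680 (k = -170*(-4) = 680)
k - s(41, -44) = 680 - 1*(-20) = 680 + 20 = 700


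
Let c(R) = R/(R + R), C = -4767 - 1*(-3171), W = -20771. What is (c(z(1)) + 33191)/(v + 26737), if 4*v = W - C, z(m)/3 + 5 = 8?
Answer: 132766/87773 ≈ 1.5126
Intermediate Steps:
z(m) = 9 (z(m) = -15 + 3*8 = -15 + 24 = 9)
C = -1596 (C = -4767 + 3171 = -1596)
c(R) = ½ (c(R) = R/((2*R)) = R*(1/(2*R)) = ½)
v = -19175/4 (v = (-20771 - 1*(-1596))/4 = (-20771 + 1596)/4 = (¼)*(-19175) = -19175/4 ≈ -4793.8)
(c(z(1)) + 33191)/(v + 26737) = (½ + 33191)/(-19175/4 + 26737) = 66383/(2*(87773/4)) = (66383/2)*(4/87773) = 132766/87773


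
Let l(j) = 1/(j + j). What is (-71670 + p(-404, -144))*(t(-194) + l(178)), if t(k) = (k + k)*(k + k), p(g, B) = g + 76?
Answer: -1929318346335/178 ≈ -1.0839e+10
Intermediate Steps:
p(g, B) = 76 + g
l(j) = 1/(2*j)
t(k) = 4*k² (t(k) = (2*k)*(2*k) = 4*k²)
(-71670 + p(-404, -144))*(t(-194) + l(178)) = (-71670 + (76 - 404))*(4*(-194)² + (½)/178) = (-71670 - 328)*(4*37636 + (½)*(1/178)) = -71998*(150544 + 1/356) = -71998*53593665/356 = -1929318346335/178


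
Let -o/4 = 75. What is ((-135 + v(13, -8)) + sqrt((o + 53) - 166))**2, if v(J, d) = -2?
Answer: (137 - I*sqrt(413))**2 ≈ 18356.0 - 5568.3*I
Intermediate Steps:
o = -300 (o = -4*75 = -300)
((-135 + v(13, -8)) + sqrt((o + 53) - 166))**2 = ((-135 - 2) + sqrt((-300 + 53) - 166))**2 = (-137 + sqrt(-247 - 166))**2 = (-137 + sqrt(-413))**2 = (-137 + I*sqrt(413))**2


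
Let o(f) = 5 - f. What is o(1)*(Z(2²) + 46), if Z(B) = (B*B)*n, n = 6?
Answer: 568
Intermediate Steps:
Z(B) = 6*B² (Z(B) = (B*B)*6 = B²*6 = 6*B²)
o(1)*(Z(2²) + 46) = (5 - 1*1)*(6*(2²)² + 46) = (5 - 1)*(6*4² + 46) = 4*(6*16 + 46) = 4*(96 + 46) = 4*142 = 568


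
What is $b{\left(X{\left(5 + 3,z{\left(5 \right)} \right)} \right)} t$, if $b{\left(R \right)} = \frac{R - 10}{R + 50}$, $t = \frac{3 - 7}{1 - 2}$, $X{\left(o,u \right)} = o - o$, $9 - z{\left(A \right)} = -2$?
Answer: $- \frac{4}{5} \approx -0.8$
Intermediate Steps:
$z{\left(A \right)} = 11$ ($z{\left(A \right)} = 9 - -2 = 9 + 2 = 11$)
$X{\left(o,u \right)} = 0$
$t = 4$ ($t = - \frac{4}{-1} = \left(-4\right) \left(-1\right) = 4$)
$b{\left(R \right)} = \frac{-10 + R}{50 + R}$
$b{\left(X{\left(5 + 3,z{\left(5 \right)} \right)} \right)} t = \frac{-10 + 0}{50 + 0} \cdot 4 = \frac{1}{50} \left(-10\right) 4 = \left(- \frac{1}{5}\right) 4 = - \frac{4}{5}$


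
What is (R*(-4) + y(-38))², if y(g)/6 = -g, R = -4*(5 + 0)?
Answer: 94864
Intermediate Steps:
R = -20 (R = -4*5 = -20)
y(g) = -6*g (y(g) = 6*(-g) = -6*g)
(R*(-4) + y(-38))² = (-20*(-4) - 6*(-38))² = (80 + 228)² = 308² = 94864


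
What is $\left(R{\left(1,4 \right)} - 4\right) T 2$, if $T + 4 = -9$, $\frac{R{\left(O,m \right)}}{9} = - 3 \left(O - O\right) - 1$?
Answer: $338$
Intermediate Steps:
$R{\left(O,m \right)} = -9$ ($R{\left(O,m \right)} = 9 \left(- 3 \left(O - O\right) - 1\right) = 9 \left(\left(-3\right) 0 - 1\right) = 9 \left(0 - 1\right) = 9 \left(-1\right) = -9$)
$T = -13$ ($T = -4 - 9 = -13$)
$\left(R{\left(1,4 \right)} - 4\right) T 2 = \left(-9 - 4\right) \left(-13\right) 2 = \left(-13\right) \left(-13\right) 2 = 169 \cdot 2 = 338$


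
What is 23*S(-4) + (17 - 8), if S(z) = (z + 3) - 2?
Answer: -60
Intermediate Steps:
S(z) = 1 + z (S(z) = (3 + z) - 2 = 1 + z)
23*S(-4) + (17 - 8) = 23*(1 - 4) + (17 - 8) = 23*(-3) + 9 = -69 + 9 = -60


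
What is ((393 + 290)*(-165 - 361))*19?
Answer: -6825902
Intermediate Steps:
((393 + 290)*(-165 - 361))*19 = (683*(-526))*19 = -359258*19 = -6825902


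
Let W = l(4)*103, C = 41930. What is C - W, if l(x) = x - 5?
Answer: 42033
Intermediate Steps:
l(x) = -5 + x
W = -103 (W = (-5 + 4)*103 = -1*103 = -103)
C - W = 41930 - 1*(-103) = 41930 + 103 = 42033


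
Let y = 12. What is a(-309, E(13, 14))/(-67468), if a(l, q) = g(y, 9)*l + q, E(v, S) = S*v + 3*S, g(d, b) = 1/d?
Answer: -793/269872 ≈ -0.0029384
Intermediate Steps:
E(v, S) = 3*S + S*v
a(l, q) = q + l/12 (a(l, q) = l/12 + q = q + l/12)
a(-309, E(13, 14))/(-67468) = (14*(3 + 13) + (1/12)*(-309))/(-67468) = (14*16 - 103/4)*(-1/67468) = (224 - 103/4)*(-1/67468) = (793/4)*(-1/67468) = -793/269872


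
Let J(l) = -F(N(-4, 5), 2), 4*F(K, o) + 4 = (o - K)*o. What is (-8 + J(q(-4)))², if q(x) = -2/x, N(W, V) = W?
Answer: 100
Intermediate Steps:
F(K, o) = -1 + o*(o - K)/4 (F(K, o) = -1 + ((o - K)*o)/4 = -1 + (o*(o - K))/4 = -1 + o*(o - K)/4)
J(l) = -2 (J(l) = -(-1 + (¼)*2² - ¼*(-4)*2) = -(-1 + (¼)*4 + 2) = -(-1 + 1 + 2) = -1*2 = -2)
(-8 + J(q(-4)))² = (-8 - 2)² = (-10)² = 100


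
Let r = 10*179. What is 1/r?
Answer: 1/1790 ≈ 0.00055866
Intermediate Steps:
r = 1790
1/r = 1/1790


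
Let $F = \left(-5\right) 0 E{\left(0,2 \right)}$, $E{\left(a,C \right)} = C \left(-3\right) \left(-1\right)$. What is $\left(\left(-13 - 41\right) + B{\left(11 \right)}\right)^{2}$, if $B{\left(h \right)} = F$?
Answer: $2916$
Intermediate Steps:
$E{\left(a,C \right)} = 3 C$ ($E{\left(a,C \right)} = - 3 C \left(-1\right) = 3 C$)
$F = 0$ ($F = \left(-5\right) 0 \cdot 3 \cdot 2 = 0 \cdot 6 = 0$)
$B{\left(h \right)} = 0$
$\left(\left(-13 - 41\right) + B{\left(11 \right)}\right)^{2} = \left(\left(-13 - 41\right) + 0\right)^{2} = \left(-54 + 0\right)^{2} = \left(-54\right)^{2} = 2916$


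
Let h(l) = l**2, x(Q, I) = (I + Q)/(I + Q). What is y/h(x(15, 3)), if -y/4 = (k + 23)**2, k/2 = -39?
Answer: -12100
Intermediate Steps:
k = -78 (k = 2*(-39) = -78)
x(Q, I) = 1
y = -12100 (y = -4*(-78 + 23)**2 = -4*(-55)**2 = -4*3025 = -12100)
y/h(x(15, 3)) = -12100/(1**2) = -12100/1 = -12100*1 = -12100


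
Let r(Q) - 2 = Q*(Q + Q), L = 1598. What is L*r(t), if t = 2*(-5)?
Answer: 322796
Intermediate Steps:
t = -10
r(Q) = 2 + 2*Q**2 (r(Q) = 2 + Q*(Q + Q) = 2 + Q*(2*Q) = 2 + 2*Q**2)
L*r(t) = 1598*(2 + 2*(-10)**2) = 1598*(2 + 2*100) = 1598*(2 + 200) = 1598*202 = 322796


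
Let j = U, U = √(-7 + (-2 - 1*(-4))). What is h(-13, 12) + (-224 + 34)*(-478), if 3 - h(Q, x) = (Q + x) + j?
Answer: 90824 - I*√5 ≈ 90824.0 - 2.2361*I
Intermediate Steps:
U = I*√5 (U = √(-7 + (-2 + 4)) = √(-7 + 2) = √(-5) = I*√5 ≈ 2.2361*I)
j = I*√5 ≈ 2.2361*I
h(Q, x) = 3 - Q - x - I*√5 (h(Q, x) = 3 - ((Q + x) + I*√5) = 3 - (Q + x + I*√5) = 3 + (-Q - x - I*√5) = 3 - Q - x - I*√5)
h(-13, 12) + (-224 + 34)*(-478) = (3 - 1*(-13) - 1*12 - I*√5) + (-224 + 34)*(-478) = (3 + 13 - 12 - I*√5) - 190*(-478) = (4 - I*√5) + 90820 = 90824 - I*√5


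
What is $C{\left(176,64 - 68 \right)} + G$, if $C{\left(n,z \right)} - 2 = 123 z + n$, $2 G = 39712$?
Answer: $19542$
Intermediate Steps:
$G = 19856$ ($G = \frac{1}{2} \cdot 39712 = 19856$)
$C{\left(n,z \right)} = 2 + n + 123 z$ ($C{\left(n,z \right)} = 2 + \left(123 z + n\right) = 2 + \left(n + 123 z\right) = 2 + n + 123 z$)
$C{\left(176,64 - 68 \right)} + G = \left(2 + 176 + 123 \left(64 - 68\right)\right) + 19856 = \left(2 + 176 + 123 \left(-4\right)\right) + 19856 = \left(2 + 176 - 492\right) + 19856 = -314 + 19856 = 19542$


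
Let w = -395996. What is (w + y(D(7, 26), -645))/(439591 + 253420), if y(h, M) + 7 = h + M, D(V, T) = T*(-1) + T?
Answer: -396648/693011 ≈ -0.57235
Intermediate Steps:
D(V, T) = 0 (D(V, T) = -T + T = 0)
y(h, M) = -7 + M + h (y(h, M) = -7 + (h + M) = -7 + (M + h) = -7 + M + h)
(w + y(D(7, 26), -645))/(439591 + 253420) = (-395996 + (-7 - 645 + 0))/(439591 + 253420) = (-395996 - 652)/693011 = -396648*1/693011 = -396648/693011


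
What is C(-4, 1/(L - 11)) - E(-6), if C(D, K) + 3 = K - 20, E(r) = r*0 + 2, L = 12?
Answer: -24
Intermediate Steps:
E(r) = 2 (E(r) = 0 + 2 = 2)
C(D, K) = -23 + K (C(D, K) = -3 + (K - 20) = -3 + (-20 + K) = -23 + K)
C(-4, 1/(L - 11)) - E(-6) = (-23 + 1/(12 - 11)) - 1*2 = (-23 + 1/1) - 2 = (-23 + 1) - 2 = -22 - 2 = -24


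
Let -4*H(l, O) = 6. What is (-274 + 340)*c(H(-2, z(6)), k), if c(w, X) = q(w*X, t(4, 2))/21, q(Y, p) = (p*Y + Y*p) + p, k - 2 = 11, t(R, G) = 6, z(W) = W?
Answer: -5016/7 ≈ -716.57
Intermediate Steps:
H(l, O) = -3/2 (H(l, O) = -1/4*6 = -3/2)
k = 13 (k = 2 + 11 = 13)
q(Y, p) = p + 2*Y*p (q(Y, p) = (Y*p + Y*p) + p = 2*Y*p + p = p + 2*Y*p)
c(w, X) = 2/7 + 4*X*w/7 (c(w, X) = (6*(1 + 2*(w*X)))/21 = (6*(1 + 2*(X*w)))*(1/21) = (6*(1 + 2*X*w))*(1/21) = (6 + 12*X*w)*(1/21) = 2/7 + 4*X*w/7)
(-274 + 340)*c(H(-2, z(6)), k) = (-274 + 340)*(2/7 + (4/7)*13*(-3/2)) = 66*(2/7 - 78/7) = 66*(-76/7) = -5016/7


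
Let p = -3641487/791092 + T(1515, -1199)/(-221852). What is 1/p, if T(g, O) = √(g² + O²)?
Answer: -8861606686355977049676/40790843597232208098407 + 8677554519827708*√3732826/40790843597232208098407 ≈ -0.21683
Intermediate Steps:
T(g, O) = √(O² + g²)
p = -3641487/791092 - √3732826/221852 (p = -3641487/791092 + √((-1199)² + 1515²)/(-221852) = -3641487*1/791092 + √(1437601 + 2295225)*(-1/221852) = -3641487/791092 + √3732826*(-1/221852) = -3641487/791092 - √3732826/221852 ≈ -4.6118)
1/p = 1/(-3641487/791092 - √3732826/221852)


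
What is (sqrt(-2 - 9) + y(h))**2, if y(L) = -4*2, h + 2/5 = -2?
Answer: (8 - I*sqrt(11))**2 ≈ 53.0 - 53.066*I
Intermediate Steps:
h = -12/5 (h = -2/5 - 2 = -12/5 ≈ -2.4000)
y(L) = -8
(sqrt(-2 - 9) + y(h))**2 = (sqrt(-2 - 9) - 8)**2 = (sqrt(-11) - 8)**2 = (I*sqrt(11) - 8)**2 = (-8 + I*sqrt(11))**2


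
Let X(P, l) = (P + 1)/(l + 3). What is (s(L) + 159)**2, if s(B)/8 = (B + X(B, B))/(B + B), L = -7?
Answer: 1288225/49 ≈ 26290.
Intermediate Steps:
X(P, l) = (1 + P)/(3 + l)
s(B) = 4*(B + (1 + B)/(3 + B))/B (s(B) = 8*((B + (1 + B)/(3 + B))/(B + B)) = 8*((B + (1 + B)/(3 + B))/((2*B))) = 8*((B + (1 + B)/(3 + B))*(1/(2*B))) = 8*((B + (1 + B)/(3 + B))/(2*B)) = 4*(B + (1 + B)/(3 + B))/B)
(s(L) + 159)**2 = (4*(1 + (-7)**2 + 4*(-7))/(-7*(3 - 7)) + 159)**2 = (4*(-1/7)*(1 + 49 - 28)/(-4) + 159)**2 = (4*(-1/7)*(-1/4)*22 + 159)**2 = (22/7 + 159)**2 = (1135/7)**2 = 1288225/49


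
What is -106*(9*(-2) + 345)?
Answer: -34662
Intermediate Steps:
-106*(9*(-2) + 345) = -106*(-18 + 345) = -106*327 = -34662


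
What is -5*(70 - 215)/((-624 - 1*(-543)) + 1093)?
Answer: 725/1012 ≈ 0.71640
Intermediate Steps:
-5*(70 - 215)/((-624 - 1*(-543)) + 1093) = -(-725)/((-624 + 543) + 1093) = -(-725)/(-81 + 1093) = -(-725)/1012 = -5*(-145/1012) = 725/1012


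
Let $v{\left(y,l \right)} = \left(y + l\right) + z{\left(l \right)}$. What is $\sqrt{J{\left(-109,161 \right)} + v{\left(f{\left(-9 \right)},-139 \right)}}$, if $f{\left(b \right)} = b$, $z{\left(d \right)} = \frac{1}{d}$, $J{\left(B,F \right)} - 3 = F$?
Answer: $\frac{3 \sqrt{34333}}{139} \approx 3.9991$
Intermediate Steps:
$J{\left(B,F \right)} = 3 + F$
$v{\left(y,l \right)} = l + y + \frac{1}{l}$ ($v{\left(y,l \right)} = \left(y + l\right) + \frac{1}{l} = \left(l + y\right) + \frac{1}{l} = l + y + \frac{1}{l}$)
$\sqrt{J{\left(-109,161 \right)} + v{\left(f{\left(-9 \right)},-139 \right)}} = \sqrt{\left(3 + 161\right) - \left(148 + \frac{1}{139}\right)} = \sqrt{164 - \frac{20573}{139}} = \sqrt{\frac{2223}{139}} = \frac{3 \sqrt{34333}}{139}$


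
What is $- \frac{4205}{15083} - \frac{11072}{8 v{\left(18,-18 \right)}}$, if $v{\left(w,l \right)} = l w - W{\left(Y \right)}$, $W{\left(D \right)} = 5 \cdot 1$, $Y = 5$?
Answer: $\frac{19491427}{4962307} \approx 3.9279$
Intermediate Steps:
$W{\left(D \right)} = 5$
$v{\left(w,l \right)} = -5 + l w$ ($v{\left(w,l \right)} = l w - 5 = -5 + l w$)
$- \frac{4205}{15083} - \frac{11072}{8 v{\left(18,-18 \right)}} = - \frac{4205}{15083} - \frac{11072}{8 \left(-5 - 324\right)} = \left(-4205\right) \frac{1}{15083} - \frac{11072}{8 \left(-5 - 324\right)} = - \frac{4205}{15083} - \frac{11072}{8 \left(-329\right)} = - \frac{4205}{15083} - \frac{11072}{-2632} = - \frac{4205}{15083} - - \frac{1384}{329} = - \frac{4205}{15083} + \frac{1384}{329} = \frac{19491427}{4962307}$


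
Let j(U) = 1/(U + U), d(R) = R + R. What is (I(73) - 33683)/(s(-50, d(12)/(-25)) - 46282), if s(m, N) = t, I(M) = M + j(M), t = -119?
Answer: 4907059/6774546 ≈ 0.72434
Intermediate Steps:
d(R) = 2*R
j(U) = 1/(2*U)
I(M) = M + 1/(2*M)
s(m, N) = -119
(I(73) - 33683)/(s(-50, d(12)/(-25)) - 46282) = ((73 + (½)/73) - 33683)/(-119 - 46282) = ((73 + (½)*(1/73)) - 33683)/(-46401) = ((73 + 1/146) - 33683)*(-1/46401) = (10659/146 - 33683)*(-1/46401) = -4907059/146*(-1/46401) = 4907059/6774546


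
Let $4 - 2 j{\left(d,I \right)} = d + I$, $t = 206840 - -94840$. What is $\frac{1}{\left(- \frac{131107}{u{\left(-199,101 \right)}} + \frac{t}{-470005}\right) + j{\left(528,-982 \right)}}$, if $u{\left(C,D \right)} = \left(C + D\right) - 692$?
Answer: $\frac{74260790}{29282244577} \approx 0.002536$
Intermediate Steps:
$t = 301680$ ($t = 206840 + 94840 = 301680$)
$u{\left(C,D \right)} = -692 + C + D$
$j{\left(d,I \right)} = 2 - \frac{I}{2} - \frac{d}{2}$ ($j{\left(d,I \right)} = 2 - \frac{d + I}{2} = 2 - \frac{I + d}{2} = 2 - \left(\frac{I}{2} + \frac{d}{2}\right) = 2 - \frac{I}{2} - \frac{d}{2}$)
$\frac{1}{\left(- \frac{131107}{u{\left(-199,101 \right)}} + \frac{t}{-470005}\right) + j{\left(528,-982 \right)}} = \frac{1}{\left(- \frac{131107}{-692 - 199 + 101} + \frac{301680}{-470005}\right) - -229} = \frac{1}{\left(- \frac{131107}{-790} + 301680 \left(- \frac{1}{470005}\right)\right) + \left(2 + 491 - 264\right)} = \frac{1}{\left(\left(-131107\right) \left(- \frac{1}{790}\right) - \frac{60336}{94001}\right) + 229} = \frac{1}{\left(\frac{131107}{790} - \frac{60336}{94001}\right) + 229} = \frac{1}{\frac{12276523667}{74260790} + 229} = \frac{1}{\frac{29282244577}{74260790}} = \frac{74260790}{29282244577}$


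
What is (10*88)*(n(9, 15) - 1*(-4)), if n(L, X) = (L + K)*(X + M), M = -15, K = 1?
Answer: 3520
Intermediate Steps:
n(L, X) = (1 + L)*(-15 + X) (n(L, X) = (L + 1)*(X - 15) = (1 + L)*(-15 + X))
(10*88)*(n(9, 15) - 1*(-4)) = (10*88)*((-15 + 15 - 15*9 + 9*15) - 1*(-4)) = 880*((-15 + 15 - 135 + 135) + 4) = 880*(0 + 4) = 880*4 = 3520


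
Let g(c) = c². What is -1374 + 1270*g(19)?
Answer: 457096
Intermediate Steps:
-1374 + 1270*g(19) = -1374 + 1270*19² = -1374 + 1270*361 = -1374 + 458470 = 457096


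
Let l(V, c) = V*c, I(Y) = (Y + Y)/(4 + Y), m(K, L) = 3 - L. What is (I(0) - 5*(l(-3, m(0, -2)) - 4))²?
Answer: 9025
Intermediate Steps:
I(Y) = 2*Y/(4 + Y) (I(Y) = (2*Y)/(4 + Y) = 2*Y/(4 + Y))
(I(0) - 5*(l(-3, m(0, -2)) - 4))² = (2*0/(4 + 0) - 5*(-3*(3 - 1*(-2)) - 4))² = (2*0/4 - 5*(-3*(3 + 2) - 4))² = (2*0*(¼) - 5*(-3*5 - 4))² = (0 - 5*(-15 - 4))² = (0 - 5*(-19))² = (0 + 95)² = 95² = 9025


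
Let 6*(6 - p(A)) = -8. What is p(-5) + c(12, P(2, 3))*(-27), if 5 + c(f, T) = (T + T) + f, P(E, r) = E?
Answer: -869/3 ≈ -289.67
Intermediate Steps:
p(A) = 22/3 (p(A) = 6 - ⅙*(-8) = 6 + 4/3 = 22/3)
c(f, T) = -5 + f + 2*T (c(f, T) = -5 + ((T + T) + f) = -5 + (2*T + f) = -5 + (f + 2*T) = -5 + f + 2*T)
p(-5) + c(12, P(2, 3))*(-27) = 22/3 + (-5 + 12 + 2*2)*(-27) = 22/3 + (-5 + 12 + 4)*(-27) = 22/3 + 11*(-27) = 22/3 - 297 = -869/3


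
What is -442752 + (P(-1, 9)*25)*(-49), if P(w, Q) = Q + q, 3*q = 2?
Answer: -1363781/3 ≈ -4.5459e+5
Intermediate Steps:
q = ⅔ (q = (⅓)*2 = ⅔ ≈ 0.66667)
P(w, Q) = ⅔ + Q (P(w, Q) = Q + ⅔ = ⅔ + Q)
-442752 + (P(-1, 9)*25)*(-49) = -442752 + ((⅔ + 9)*25)*(-49) = -442752 + ((29/3)*25)*(-49) = -442752 + (725/3)*(-49) = -442752 - 35525/3 = -1363781/3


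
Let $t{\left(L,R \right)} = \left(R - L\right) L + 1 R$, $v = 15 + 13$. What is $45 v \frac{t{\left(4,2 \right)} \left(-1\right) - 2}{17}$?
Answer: $\frac{5040}{17} \approx 296.47$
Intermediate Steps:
$v = 28$
$t{\left(L,R \right)} = R + L \left(R - L\right)$ ($t{\left(L,R \right)} = L \left(R - L\right) + R = R + L \left(R - L\right)$)
$45 v \frac{t{\left(4,2 \right)} \left(-1\right) - 2}{17} = 45 \cdot 28 \frac{\left(2 - 4^{2} + 4 \cdot 2\right) \left(-1\right) - 2}{17} = 1260 \left(\left(2 - 16 + 8\right) \left(-1\right) - 2\right) \frac{1}{17} = 1260 \left(\left(-6\right) \left(-1\right) - 2\right) \frac{1}{17} = 1260 \left(6 - 2\right) \frac{1}{17} = 1260 \cdot 4 \cdot \frac{1}{17} = 1260 \cdot \frac{4}{17} = \frac{5040}{17}$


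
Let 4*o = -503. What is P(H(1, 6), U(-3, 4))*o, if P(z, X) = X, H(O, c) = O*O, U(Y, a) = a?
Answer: -503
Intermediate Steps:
H(O, c) = O**2
o = -503/4 (o = (1/4)*(-503) = -503/4 ≈ -125.75)
P(H(1, 6), U(-3, 4))*o = 4*(-503/4) = -503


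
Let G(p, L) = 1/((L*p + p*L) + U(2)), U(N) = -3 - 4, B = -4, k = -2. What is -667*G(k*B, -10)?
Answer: 667/167 ≈ 3.9940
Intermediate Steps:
U(N) = -7
G(p, L) = 1/(-7 + 2*L*p) (G(p, L) = 1/((L*p + p*L) - 7) = 1/((L*p + L*p) - 7) = 1/(2*L*p - 7) = 1/(-7 + 2*L*p))
-667*G(k*B, -10) = -667/(-7 + 2*(-10)*(-2*(-4))) = -667/(-7 + 2*(-10)*8) = -667/(-7 - 160) = -667/(-167) = -667*(-1/167) = 667/167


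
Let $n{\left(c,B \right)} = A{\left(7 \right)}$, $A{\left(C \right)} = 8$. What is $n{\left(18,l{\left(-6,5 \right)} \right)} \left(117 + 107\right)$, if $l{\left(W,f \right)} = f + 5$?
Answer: $1792$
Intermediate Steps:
$l{\left(W,f \right)} = 5 + f$
$n{\left(c,B \right)} = 8$
$n{\left(18,l{\left(-6,5 \right)} \right)} \left(117 + 107\right) = 8 \left(117 + 107\right) = 8 \cdot 224 = 1792$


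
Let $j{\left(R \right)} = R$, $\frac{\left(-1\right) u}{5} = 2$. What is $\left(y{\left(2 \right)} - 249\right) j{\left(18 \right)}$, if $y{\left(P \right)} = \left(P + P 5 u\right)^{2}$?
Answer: $168390$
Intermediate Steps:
$u = -10$ ($u = \left(-5\right) 2 = -10$)
$y{\left(P \right)} = 2401 P^{2}$ ($y{\left(P \right)} = \left(P + P 5 \left(-10\right)\right)^{2} = \left(P + 5 P \left(-10\right)\right)^{2} = \left(P - 50 P\right)^{2} = \left(- 49 P\right)^{2} = 2401 P^{2}$)
$\left(y{\left(2 \right)} - 249\right) j{\left(18 \right)} = \left(2401 \cdot 2^{2} - 249\right) 18 = \left(2401 \cdot 4 - 249\right) 18 = \left(9604 - 249\right) 18 = 9355 \cdot 18 = 168390$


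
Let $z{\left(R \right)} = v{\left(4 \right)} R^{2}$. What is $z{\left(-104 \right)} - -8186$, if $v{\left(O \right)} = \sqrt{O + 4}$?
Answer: $8186 + 21632 \sqrt{2} \approx 38778.0$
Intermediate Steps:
$v{\left(O \right)} = \sqrt{4 + O}$
$z{\left(R \right)} = 2 \sqrt{2} R^{2}$ ($z{\left(R \right)} = \sqrt{4 + 4} R^{2} = \sqrt{8} R^{2} = 2 \sqrt{2} R^{2}$)
$z{\left(-104 \right)} - -8186 = 2 \sqrt{2} \left(-104\right)^{2} - -8186 = 2 \sqrt{2} \cdot 10816 + 8186 = 21632 \sqrt{2} + 8186 = 8186 + 21632 \sqrt{2}$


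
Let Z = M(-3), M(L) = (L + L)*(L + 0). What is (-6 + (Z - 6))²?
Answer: 36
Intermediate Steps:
M(L) = 2*L² (M(L) = (2*L)*L = 2*L²)
Z = 18 (Z = 2*(-3)² = 2*9 = 18)
(-6 + (Z - 6))² = (-6 + (18 - 6))² = (-6 + 12)² = 6² = 36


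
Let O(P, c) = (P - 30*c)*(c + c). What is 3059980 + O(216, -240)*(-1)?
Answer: 6619660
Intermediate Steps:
O(P, c) = 2*c*(P - 30*c) (O(P, c) = (P - 30*c)*(2*c) = 2*c*(P - 30*c))
3059980 + O(216, -240)*(-1) = 3059980 + (2*(-240)*(216 - 30*(-240)))*(-1) = 3059980 + (2*(-240)*(216 + 7200))*(-1) = 3059980 + (2*(-240)*7416)*(-1) = 3059980 - 3559680*(-1) = 3059980 + 3559680 = 6619660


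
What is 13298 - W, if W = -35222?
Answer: 48520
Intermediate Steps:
13298 - W = 13298 - 1*(-35222) = 13298 + 35222 = 48520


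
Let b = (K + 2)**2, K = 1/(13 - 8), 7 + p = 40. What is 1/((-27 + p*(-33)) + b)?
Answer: -25/27779 ≈ -0.00089996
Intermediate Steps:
p = 33 (p = -7 + 40 = 33)
K = 1/5 ≈ 0.20000
b = 121/25 (b = (1/5 + 2)**2 = (11/5)**2 = 121/25 ≈ 4.8400)
1/((-27 + p*(-33)) + b) = 1/((-27 + 33*(-33)) + 121/25) = 1/((-27 - 1089) + 121/25) = 1/(-1116 + 121/25) = 1/(-27779/25) = -25/27779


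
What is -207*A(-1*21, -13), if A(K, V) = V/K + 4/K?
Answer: -621/7 ≈ -88.714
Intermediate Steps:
A(K, V) = 4/K + V/K
-207*A(-1*21, -13) = -207*(4 - 13)/((-1*21)) = -207*(-9)/(-21) = -(-69)*(-9)/7 = -207*3/7 = -621/7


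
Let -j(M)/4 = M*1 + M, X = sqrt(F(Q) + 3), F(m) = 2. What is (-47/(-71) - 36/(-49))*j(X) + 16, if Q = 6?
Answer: 16 - 38872*sqrt(5)/3479 ≈ -8.9843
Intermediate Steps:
X = sqrt(5) (X = sqrt(2 + 3) = sqrt(5) ≈ 2.2361)
j(M) = -8*M (j(M) = -4*(M*1 + M) = -4*(M + M) = -8*M)
(-47/(-71) - 36/(-49))*j(X) + 16 = (-47/(-71) - 36/(-49))*(-8*sqrt(5)) + 16 = (-47*(-1/71) - 36*(-1/49))*(-8*sqrt(5)) + 16 = (47/71 + 36/49)*(-8*sqrt(5)) + 16 = 4859*(-8*sqrt(5))/3479 + 16 = -38872*sqrt(5)/3479 + 16 = 16 - 38872*sqrt(5)/3479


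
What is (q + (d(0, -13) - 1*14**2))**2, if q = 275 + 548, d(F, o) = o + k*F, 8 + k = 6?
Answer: 376996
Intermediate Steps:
k = -2 (k = -8 + 6 = -2)
d(F, o) = o - 2*F
q = 823
(q + (d(0, -13) - 1*14**2))**2 = (823 + ((-13 - 2*0) - 1*14**2))**2 = (823 + ((-13 + 0) - 1*196))**2 = (823 + (-13 - 196))**2 = (823 - 209)**2 = 614**2 = 376996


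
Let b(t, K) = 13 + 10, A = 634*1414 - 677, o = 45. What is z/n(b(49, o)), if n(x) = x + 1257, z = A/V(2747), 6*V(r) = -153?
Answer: -895799/32640 ≈ -27.445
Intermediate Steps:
A = 895799 (A = 896476 - 677 = 895799)
V(r) = -51/2 (V(r) = (1/6)*(-153) = -51/2)
b(t, K) = 23
z = -1791598/51 (z = 895799/(-51/2) = 895799*(-2/51) = -1791598/51 ≈ -35129.)
n(x) = 1257 + x
z/n(b(49, o)) = -1791598/(51*(1257 + 23)) = -1791598/51/1280 = -1791598/51*1/1280 = -895799/32640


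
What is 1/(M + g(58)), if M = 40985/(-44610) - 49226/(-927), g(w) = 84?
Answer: 2756898/375444683 ≈ 0.0073430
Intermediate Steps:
M = 143865251/2756898 (M = 40985*(-1/44610) - 49226*(-1/927) = -8197/8922 + 49226/927 = 143865251/2756898 ≈ 52.184)
1/(M + g(58)) = 1/(143865251/2756898 + 84) = 1/(375444683/2756898) = 2756898/375444683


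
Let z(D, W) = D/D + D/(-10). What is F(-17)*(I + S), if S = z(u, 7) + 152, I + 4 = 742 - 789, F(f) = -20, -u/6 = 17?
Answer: -2244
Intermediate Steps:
u = -102 (u = -6*17 = -102)
z(D, W) = 1 - D/10 (z(D, W) = 1 + D*(-⅒) = 1 - D/10)
I = -51 (I = -4 + (742 - 789) = -4 - 47 = -51)
S = 816/5 (S = (1 - ⅒*(-102)) + 152 = (1 + 51/5) + 152 = 56/5 + 152 = 816/5 ≈ 163.20)
F(-17)*(I + S) = -20*(-51 + 816/5) = -20*561/5 = -2244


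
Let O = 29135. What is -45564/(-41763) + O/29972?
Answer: 860803071/417240212 ≈ 2.0631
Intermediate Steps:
-45564/(-41763) + O/29972 = -45564/(-41763) + 29135/29972 = -45564*(-1/41763) + 29135*(1/29972) = 15188/13921 + 29135/29972 = 860803071/417240212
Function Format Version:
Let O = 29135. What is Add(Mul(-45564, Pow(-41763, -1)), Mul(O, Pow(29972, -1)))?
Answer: Rational(860803071, 417240212) ≈ 2.0631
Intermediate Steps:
Add(Mul(-45564, Pow(-41763, -1)), Mul(O, Pow(29972, -1))) = Add(Mul(-45564, Pow(-41763, -1)), Mul(29135, Pow(29972, -1))) = Add(Mul(-45564, Rational(-1, 41763)), Mul(29135, Rational(1, 29972))) = Add(Rational(15188, 13921), Rational(29135, 29972)) = Rational(860803071, 417240212)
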